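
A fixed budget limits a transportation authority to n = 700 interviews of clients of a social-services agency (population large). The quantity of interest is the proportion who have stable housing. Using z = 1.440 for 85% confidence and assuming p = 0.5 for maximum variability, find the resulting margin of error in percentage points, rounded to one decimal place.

2.7

SE(p̂) = √[p(1−p)/n] = √[0.2500/700] = 0.01890.
E = z × SE = 1.440 × 0.01890 = 0.02721, or 2.7 percentage points.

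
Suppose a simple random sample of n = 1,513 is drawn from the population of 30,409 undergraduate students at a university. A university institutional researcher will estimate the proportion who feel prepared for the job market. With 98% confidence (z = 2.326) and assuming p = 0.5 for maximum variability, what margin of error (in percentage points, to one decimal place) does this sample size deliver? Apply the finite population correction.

Finite-population factor: (N−n)/(N−1) = (30409−1513)/(30409−1) = 0.9503.
SE(p̂) = √[p(1−p)/n · (N−n)/(N−1)] = √[0.2500/1513 × 0.9503] = 0.01253.
E = z × SE = 2.326 × 0.01253 = 0.02915 ≈ 2.9 percentage points.

2.9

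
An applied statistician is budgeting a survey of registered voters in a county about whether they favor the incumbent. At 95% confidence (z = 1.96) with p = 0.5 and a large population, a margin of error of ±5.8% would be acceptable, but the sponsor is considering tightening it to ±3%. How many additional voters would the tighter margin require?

At ±5.8%: n = 1.96² × 0.2500 / 0.058² ≈ 285.49 → 286.
At ±3%: n = 1.96² × 0.2500 / 0.030² ≈ 1067.11 → 1068.
Additional respondents: 1068 − 286 = 782.

782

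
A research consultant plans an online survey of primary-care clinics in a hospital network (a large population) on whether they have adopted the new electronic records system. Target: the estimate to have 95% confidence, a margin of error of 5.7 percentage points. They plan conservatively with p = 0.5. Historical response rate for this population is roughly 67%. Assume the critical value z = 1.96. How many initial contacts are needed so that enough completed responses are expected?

442

Completed interviews needed: n₀ = 1.96² × 0.2500 / 0.057² ≈ 295.60 → 296.
At a 67% response rate, contacts needed = 296 / 0.67 ≈ 441.79 → 442.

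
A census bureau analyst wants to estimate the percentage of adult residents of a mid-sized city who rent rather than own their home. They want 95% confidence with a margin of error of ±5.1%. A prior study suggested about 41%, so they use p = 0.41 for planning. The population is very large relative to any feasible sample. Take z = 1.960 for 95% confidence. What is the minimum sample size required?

358

With p = 0.41, p(1−p) = 0.2419.
n = z²·p(1−p)/E² = 1.960² × 0.2419 / 0.051² = 3.8416 × 0.2419 / 0.002601 ≈ 357.28.
Rounding up gives n = 358.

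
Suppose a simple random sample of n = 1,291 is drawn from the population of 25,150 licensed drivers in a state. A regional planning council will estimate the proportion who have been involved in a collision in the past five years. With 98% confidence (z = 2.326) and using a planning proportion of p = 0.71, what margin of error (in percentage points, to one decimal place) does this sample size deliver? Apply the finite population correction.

2.9

Finite-population factor: (N−n)/(N−1) = (25150−1291)/(25150−1) = 0.9487.
SE(p̂) = √[p(1−p)/n · (N−n)/(N−1)] = √[0.2059/1291 × 0.9487] = 0.01230.
E = z × SE = 2.326 × 0.01230 = 0.02861 ≈ 2.9 percentage points.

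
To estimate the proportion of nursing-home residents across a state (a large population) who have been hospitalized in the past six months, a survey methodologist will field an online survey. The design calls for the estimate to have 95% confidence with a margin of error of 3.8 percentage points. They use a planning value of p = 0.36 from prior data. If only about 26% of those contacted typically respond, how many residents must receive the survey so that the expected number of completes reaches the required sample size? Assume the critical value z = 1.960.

2358

Completed interviews needed: n₀ = 1.960² × 0.2304 / 0.038² ≈ 612.95 → 613.
At a 26% response rate, contacts needed = 613 / 0.26 ≈ 2357.69 → 2358.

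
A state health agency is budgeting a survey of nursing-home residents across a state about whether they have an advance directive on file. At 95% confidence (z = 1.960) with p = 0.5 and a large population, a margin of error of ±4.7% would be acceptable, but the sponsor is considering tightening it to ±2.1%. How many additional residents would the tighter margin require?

1743

At ±4.7%: n = 1.960² × 0.2500 / 0.047² ≈ 434.77 → 435.
At ±2.1%: n = 1.960² × 0.2500 / 0.021² ≈ 2177.78 → 2178.
Additional respondents: 2178 − 435 = 1743.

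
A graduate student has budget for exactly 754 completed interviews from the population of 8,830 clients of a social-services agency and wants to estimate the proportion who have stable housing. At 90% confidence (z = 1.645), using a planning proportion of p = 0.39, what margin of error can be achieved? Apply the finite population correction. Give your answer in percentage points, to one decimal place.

Finite-population factor: (N−n)/(N−1) = (8830−754)/(8830−1) = 0.9147.
SE(p̂) = √[p(1−p)/n · (N−n)/(N−1)] = √[0.2379/754 × 0.9147] = 0.01699.
E = z × SE = 1.645 × 0.01699 = 0.02795 ≈ 2.8 percentage points.

2.8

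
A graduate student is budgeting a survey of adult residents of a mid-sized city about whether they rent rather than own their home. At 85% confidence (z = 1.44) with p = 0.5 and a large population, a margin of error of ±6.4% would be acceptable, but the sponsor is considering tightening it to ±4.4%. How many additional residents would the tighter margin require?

At ±6.4%: n = 1.44² × 0.2500 / 0.064² ≈ 126.56 → 127.
At ±4.4%: n = 1.44² × 0.2500 / 0.044² ≈ 267.77 → 268.
Additional respondents: 268 − 127 = 141.

141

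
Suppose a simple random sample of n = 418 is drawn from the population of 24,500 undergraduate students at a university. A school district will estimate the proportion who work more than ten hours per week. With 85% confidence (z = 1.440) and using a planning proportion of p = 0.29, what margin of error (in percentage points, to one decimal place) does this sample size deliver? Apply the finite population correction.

3.2

Finite-population factor: (N−n)/(N−1) = (24500−418)/(24500−1) = 0.9830.
SE(p̂) = √[p(1−p)/n · (N−n)/(N−1)] = √[0.2059/418 × 0.9830] = 0.02200.
E = z × SE = 1.440 × 0.02200 = 0.03169 ≈ 3.2 percentage points.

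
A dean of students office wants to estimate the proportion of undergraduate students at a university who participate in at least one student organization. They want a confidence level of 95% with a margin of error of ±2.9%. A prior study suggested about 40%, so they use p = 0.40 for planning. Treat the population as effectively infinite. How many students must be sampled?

For 95% confidence, z = 1.96.
With p = 0.40, p(1−p) = 0.2400.
n = z²·p(1−p)/E² = 1.96² × 0.2400 / 0.029² = 3.8416 × 0.2400 / 0.000841 ≈ 1096.29.
Rounding up gives n = 1097.

1097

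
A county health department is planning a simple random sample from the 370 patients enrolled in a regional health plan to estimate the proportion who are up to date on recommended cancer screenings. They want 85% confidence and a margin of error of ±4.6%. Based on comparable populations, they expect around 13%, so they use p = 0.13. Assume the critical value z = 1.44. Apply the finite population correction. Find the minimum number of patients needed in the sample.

86

Unadjusted: n₀ = 1.44² × 0.13 × 0.87 / 0.046² ≈ 110.83, so n₀ = 111.
Finite population correction with N = 370: n = n₀ / (1 + (n₀−1)/N) = 111 / (1 + 110/370) = 111 / 1.2973 ≈ 85.56.
Rounding up, n = 86.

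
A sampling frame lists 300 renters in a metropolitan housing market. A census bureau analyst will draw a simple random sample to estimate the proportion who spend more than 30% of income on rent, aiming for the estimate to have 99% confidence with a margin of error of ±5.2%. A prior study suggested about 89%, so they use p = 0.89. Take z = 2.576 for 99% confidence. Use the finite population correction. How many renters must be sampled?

134

Unadjusted: n₀ = 2.576² × 0.89 × 0.11 / 0.052² ≈ 240.25, so n₀ = 241.
Finite population correction with N = 300: n = n₀ / (1 + (n₀−1)/N) = 241 / (1 + 240/300) = 241 / 1.8000 ≈ 133.89.
Rounding up, n = 134.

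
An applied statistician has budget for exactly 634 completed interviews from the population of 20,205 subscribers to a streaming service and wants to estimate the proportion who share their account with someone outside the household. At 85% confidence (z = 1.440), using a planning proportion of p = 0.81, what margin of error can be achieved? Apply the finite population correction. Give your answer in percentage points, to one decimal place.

Finite-population factor: (N−n)/(N−1) = (20205−634)/(20205−1) = 0.9687.
SE(p̂) = √[p(1−p)/n · (N−n)/(N−1)] = √[0.1539/634 × 0.9687] = 0.01533.
E = z × SE = 1.440 × 0.01533 = 0.02208 ≈ 2.2 percentage points.

2.2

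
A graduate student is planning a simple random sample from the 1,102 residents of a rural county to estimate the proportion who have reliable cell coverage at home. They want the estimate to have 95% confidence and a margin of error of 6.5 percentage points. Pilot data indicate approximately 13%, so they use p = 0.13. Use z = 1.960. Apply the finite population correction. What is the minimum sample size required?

95

Unadjusted: n₀ = 1.960² × 0.13 × 0.87 / 0.065² ≈ 102.84, so n₀ = 103.
Finite population correction with N = 1,102: n = n₀ / (1 + (n₀−1)/N) = 103 / (1 + 102/1102) = 103 / 1.0926 ≈ 94.27.
Rounding up, n = 95.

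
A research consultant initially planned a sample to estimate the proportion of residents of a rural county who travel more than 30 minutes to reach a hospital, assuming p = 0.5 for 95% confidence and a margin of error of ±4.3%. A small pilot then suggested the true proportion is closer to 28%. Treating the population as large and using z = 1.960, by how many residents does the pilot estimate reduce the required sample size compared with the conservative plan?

101

Conservative (p = 0.5): n = 1.960² × 0.25 / 0.043² ≈ 519.42 → 520.
Using p = 0.28: p(1−p) = 0.2016, so n = 1.960² × 0.2016 / 0.043² ≈ 418.86 → 419.
Reduction: 520 − 419 = 101.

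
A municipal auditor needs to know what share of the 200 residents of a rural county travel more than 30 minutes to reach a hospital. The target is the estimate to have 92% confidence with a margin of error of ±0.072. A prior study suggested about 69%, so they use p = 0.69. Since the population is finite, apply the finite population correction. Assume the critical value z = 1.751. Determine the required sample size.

Unadjusted: n₀ = 1.751² × 0.69 × 0.31 / 0.072² ≈ 126.51, so n₀ = 127.
Finite population correction with N = 200: n = n₀ / (1 + (n₀−1)/N) = 127 / (1 + 126/200) = 127 / 1.6300 ≈ 77.91.
Rounding up, n = 78.

78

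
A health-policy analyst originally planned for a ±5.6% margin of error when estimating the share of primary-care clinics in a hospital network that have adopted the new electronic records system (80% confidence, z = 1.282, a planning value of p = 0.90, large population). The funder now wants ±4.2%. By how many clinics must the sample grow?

36

At ±5.6%: n = 1.282² × 0.0900 / 0.056² ≈ 47.17 → 48.
At ±4.2%: n = 1.282² × 0.0900 / 0.042² ≈ 83.85 → 84.
Additional respondents: 84 − 48 = 36.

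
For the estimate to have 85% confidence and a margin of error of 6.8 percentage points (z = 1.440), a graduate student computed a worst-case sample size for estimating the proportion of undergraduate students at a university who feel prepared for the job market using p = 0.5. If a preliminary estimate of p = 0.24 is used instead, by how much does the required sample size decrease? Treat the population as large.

Conservative (p = 0.5): n = 1.440² × 0.25 / 0.068² ≈ 112.11 → 113.
Using p = 0.24: p(1−p) = 0.1824, so n = 1.440² × 0.1824 / 0.068² ≈ 81.80 → 82.
Reduction: 113 − 82 = 31.

31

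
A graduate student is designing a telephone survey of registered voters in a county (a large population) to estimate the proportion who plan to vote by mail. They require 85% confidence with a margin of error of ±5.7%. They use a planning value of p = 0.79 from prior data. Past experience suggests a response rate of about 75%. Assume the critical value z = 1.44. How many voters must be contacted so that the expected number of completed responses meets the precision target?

142

Completed interviews needed: n₀ = 1.44² × 0.1659 / 0.057² ≈ 105.88 → 106.
At a 75% response rate, contacts needed = 106 / 0.75 ≈ 141.33 → 142.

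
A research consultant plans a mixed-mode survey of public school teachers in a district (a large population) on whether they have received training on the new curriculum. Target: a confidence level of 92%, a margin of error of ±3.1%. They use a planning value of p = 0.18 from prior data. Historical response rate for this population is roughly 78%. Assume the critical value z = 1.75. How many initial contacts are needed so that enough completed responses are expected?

604

Completed interviews needed: n₀ = 1.75² × 0.1476 / 0.031² ≈ 470.37 → 471.
At a 78% response rate, contacts needed = 471 / 0.78 ≈ 603.85 → 604.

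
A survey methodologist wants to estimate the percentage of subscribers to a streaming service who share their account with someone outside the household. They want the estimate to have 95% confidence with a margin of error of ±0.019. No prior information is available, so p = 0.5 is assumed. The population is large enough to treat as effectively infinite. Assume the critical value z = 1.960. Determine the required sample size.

2661

With p = 0.5, p(1−p) = 0.25.
n = z²·p(1−p)/E² = 1.960² × 0.2500 / 0.019² = 3.8416 × 0.2500 / 0.000361 ≈ 2660.39.
Rounding up gives n = 2661.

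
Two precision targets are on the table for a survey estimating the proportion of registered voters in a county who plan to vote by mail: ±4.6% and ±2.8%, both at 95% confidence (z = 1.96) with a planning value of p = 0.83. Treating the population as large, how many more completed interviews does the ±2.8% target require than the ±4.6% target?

At ±4.6%: n = 1.96² × 0.1411 / 0.046² ≈ 256.17 → 257.
At ±2.8%: n = 1.96² × 0.1411 / 0.028² ≈ 691.39 → 692.
Additional respondents: 692 − 257 = 435.

435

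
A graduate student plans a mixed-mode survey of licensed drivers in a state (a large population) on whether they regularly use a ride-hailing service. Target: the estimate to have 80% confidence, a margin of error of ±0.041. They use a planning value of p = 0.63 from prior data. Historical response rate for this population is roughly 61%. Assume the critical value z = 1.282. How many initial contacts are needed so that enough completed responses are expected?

Completed interviews needed: n₀ = 1.282² × 0.2331 / 0.041² ≈ 227.90 → 228.
At a 61% response rate, contacts needed = 228 / 0.61 ≈ 373.77 → 374.

374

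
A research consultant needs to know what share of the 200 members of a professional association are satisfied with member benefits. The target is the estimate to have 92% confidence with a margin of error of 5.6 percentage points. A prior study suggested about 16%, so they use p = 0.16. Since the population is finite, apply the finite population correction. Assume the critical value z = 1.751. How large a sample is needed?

80

Unadjusted: n₀ = 1.751² × 0.16 × 0.84 / 0.056² ≈ 131.40, so n₀ = 132.
Finite population correction with N = 200: n = n₀ / (1 + (n₀−1)/N) = 132 / (1 + 131/200) = 132 / 1.6550 ≈ 79.76.
Rounding up, n = 80.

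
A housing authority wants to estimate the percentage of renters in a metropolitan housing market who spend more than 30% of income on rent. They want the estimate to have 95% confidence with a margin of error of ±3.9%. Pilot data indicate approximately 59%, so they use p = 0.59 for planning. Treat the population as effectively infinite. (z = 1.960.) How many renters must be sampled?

With p = 0.59, p(1−p) = 0.2419.
n = z²·p(1−p)/E² = 1.960² × 0.2419 / 0.039² = 3.8416 × 0.2419 / 0.001521 ≈ 610.97.
Rounding up gives n = 611.

611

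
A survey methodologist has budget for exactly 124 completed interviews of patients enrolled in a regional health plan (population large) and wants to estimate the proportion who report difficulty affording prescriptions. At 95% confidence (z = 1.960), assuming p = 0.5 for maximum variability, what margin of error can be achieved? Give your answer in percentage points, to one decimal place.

8.8

SE(p̂) = √[p(1−p)/n] = √[0.2500/124] = 0.04490.
E = z × SE = 1.960 × 0.04490 = 0.08801, or 8.8 percentage points.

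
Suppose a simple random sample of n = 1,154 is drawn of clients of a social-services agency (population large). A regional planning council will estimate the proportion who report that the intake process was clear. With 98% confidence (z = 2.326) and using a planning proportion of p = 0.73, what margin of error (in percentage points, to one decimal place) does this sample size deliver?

3.0

SE(p̂) = √[p(1−p)/n] = √[0.1971/1154] = 0.01307.
E = z × SE = 2.326 × 0.01307 = 0.03040, or 3.0 percentage points.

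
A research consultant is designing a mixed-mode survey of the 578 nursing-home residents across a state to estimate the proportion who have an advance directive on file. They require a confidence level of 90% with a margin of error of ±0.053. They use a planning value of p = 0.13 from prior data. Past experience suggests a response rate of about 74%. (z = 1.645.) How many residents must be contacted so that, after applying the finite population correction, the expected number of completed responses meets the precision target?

125

Completed interviews needed (unadjusted): n₀ = 1.645² × 0.1131 / 0.053² ≈ 108.95 → 109.
FPC for N = 578: n = 109 / (1 + 108/578) = 109 / 1.1869 ≈ 91.84 → 92.
At a 74% response rate, contacts needed = 92 / 0.74 ≈ 124.32 → 125.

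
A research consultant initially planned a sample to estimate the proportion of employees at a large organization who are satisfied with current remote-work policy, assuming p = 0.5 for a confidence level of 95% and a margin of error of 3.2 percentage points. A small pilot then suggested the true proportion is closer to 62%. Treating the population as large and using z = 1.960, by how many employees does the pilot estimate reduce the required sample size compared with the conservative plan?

Conservative (p = 0.5): n = 1.960² × 0.25 / 0.032² ≈ 937.89 → 938.
Using p = 0.62: p(1−p) = 0.2356, so n = 1.960² × 0.2356 / 0.032² ≈ 883.87 → 884.
Reduction: 938 − 884 = 54.

54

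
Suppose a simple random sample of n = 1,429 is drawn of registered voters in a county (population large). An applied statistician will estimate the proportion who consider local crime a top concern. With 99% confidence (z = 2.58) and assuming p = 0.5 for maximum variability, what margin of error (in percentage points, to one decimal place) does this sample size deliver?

SE(p̂) = √[p(1−p)/n] = √[0.2500/1429] = 0.01323.
E = z × SE = 2.58 × 0.01323 = 0.03413, or 3.4 percentage points.

3.4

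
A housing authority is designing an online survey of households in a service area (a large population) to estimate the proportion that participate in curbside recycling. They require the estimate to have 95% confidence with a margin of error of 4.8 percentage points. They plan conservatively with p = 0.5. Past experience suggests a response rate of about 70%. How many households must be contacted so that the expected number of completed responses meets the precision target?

For 95% confidence, z = 1.960.
Completed interviews needed: n₀ = 1.960² × 0.2500 / 0.048² ≈ 416.84 → 417.
At a 70% response rate, contacts needed = 417 / 0.70 ≈ 595.71 → 596.

596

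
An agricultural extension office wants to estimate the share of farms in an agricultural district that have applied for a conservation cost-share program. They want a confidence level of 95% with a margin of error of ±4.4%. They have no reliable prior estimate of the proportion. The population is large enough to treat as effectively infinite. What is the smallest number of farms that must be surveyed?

497

For 95% confidence, z = 1.960.
With no prior estimate, use p = 0.5, giving p(1−p) = 0.25.
n = z²·p(1−p)/E² = 1.960² × 0.2500 / 0.044² = 3.8416 × 0.2500 / 0.001936 ≈ 496.07.
Rounding up gives n = 497.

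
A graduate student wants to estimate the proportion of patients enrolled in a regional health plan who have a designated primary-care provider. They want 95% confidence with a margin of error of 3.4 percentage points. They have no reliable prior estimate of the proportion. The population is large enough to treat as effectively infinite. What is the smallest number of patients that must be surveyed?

831

For 95% confidence, z = 1.96.
With no prior estimate, use p = 0.5, giving p(1−p) = 0.25.
n = z²·p(1−p)/E² = 1.96² × 0.2500 / 0.034² = 3.8416 × 0.2500 / 0.001156 ≈ 830.80.
Rounding up gives n = 831.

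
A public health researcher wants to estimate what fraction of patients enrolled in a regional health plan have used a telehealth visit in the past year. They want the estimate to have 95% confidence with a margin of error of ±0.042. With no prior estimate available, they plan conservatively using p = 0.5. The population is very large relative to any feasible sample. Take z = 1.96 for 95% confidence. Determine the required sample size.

545

With p = 0.5, p(1−p) = 0.25.
n = z²·p(1−p)/E² = 1.96² × 0.2500 / 0.042² = 3.8416 × 0.2500 / 0.001764 ≈ 544.44.
Rounding up gives n = 545.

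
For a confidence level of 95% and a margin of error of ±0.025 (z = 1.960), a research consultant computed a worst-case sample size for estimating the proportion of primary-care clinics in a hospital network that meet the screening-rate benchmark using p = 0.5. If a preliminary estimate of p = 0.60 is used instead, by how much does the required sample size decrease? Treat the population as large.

Conservative (p = 0.5): n = 1.960² × 0.25 / 0.025² ≈ 1536.64 → 1537.
Using p = 0.60: p(1−p) = 0.2400, so n = 1.960² × 0.2400 / 0.025² ≈ 1475.17 → 1476.
Reduction: 1537 − 1476 = 61.

61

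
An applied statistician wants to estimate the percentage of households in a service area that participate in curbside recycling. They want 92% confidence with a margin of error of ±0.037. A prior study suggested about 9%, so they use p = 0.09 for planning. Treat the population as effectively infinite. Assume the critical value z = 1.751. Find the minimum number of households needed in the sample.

With p = 0.09, p(1−p) = 0.0819.
n = z²·p(1−p)/E² = 1.751² × 0.0819 / 0.037² = 3.0660 × 0.0819 / 0.001369 ≈ 183.42.
Rounding up gives n = 184.

184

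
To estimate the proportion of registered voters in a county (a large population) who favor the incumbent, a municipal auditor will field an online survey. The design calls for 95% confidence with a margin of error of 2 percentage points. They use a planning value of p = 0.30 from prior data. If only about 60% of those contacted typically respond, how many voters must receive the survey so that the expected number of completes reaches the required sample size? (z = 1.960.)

3362

Completed interviews needed: n₀ = 1.960² × 0.2100 / 0.020² ≈ 2016.84 → 2017.
At a 60% response rate, contacts needed = 2017 / 0.60 ≈ 3361.67 → 3362.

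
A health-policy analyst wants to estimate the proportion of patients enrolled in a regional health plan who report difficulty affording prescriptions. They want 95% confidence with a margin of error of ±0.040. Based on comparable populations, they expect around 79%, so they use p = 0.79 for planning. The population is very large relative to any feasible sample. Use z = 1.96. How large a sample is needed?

399

With p = 0.79, p(1−p) = 0.1659.
n = z²·p(1−p)/E² = 1.96² × 0.1659 / 0.040² = 3.8416 × 0.1659 / 0.001600 ≈ 398.33.
Rounding up gives n = 399.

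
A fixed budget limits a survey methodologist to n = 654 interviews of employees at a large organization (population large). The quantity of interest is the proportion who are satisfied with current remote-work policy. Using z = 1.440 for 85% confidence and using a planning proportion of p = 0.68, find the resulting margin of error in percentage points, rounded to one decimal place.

2.6

SE(p̂) = √[p(1−p)/n] = √[0.2176/654] = 0.01824.
E = z × SE = 1.440 × 0.01824 = 0.02627, or 2.6 percentage points.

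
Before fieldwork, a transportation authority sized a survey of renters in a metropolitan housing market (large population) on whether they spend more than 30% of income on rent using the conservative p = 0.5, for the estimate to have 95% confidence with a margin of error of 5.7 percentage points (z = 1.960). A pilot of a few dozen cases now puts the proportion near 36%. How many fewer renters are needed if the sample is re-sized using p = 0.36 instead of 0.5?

23

Conservative (p = 0.5): n = 1.960² × 0.25 / 0.057² ≈ 295.60 → 296.
Using p = 0.36: p(1−p) = 0.2304, so n = 1.960² × 0.2304 / 0.057² ≈ 272.42 → 273.
Reduction: 296 − 273 = 23.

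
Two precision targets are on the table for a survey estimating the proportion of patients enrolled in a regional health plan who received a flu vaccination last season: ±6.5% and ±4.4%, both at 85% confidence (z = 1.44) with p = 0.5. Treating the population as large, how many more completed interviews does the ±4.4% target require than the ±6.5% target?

145

At ±6.5%: n = 1.44² × 0.2500 / 0.065² ≈ 122.70 → 123.
At ±4.4%: n = 1.44² × 0.2500 / 0.044² ≈ 267.77 → 268.
Additional respondents: 268 − 123 = 145.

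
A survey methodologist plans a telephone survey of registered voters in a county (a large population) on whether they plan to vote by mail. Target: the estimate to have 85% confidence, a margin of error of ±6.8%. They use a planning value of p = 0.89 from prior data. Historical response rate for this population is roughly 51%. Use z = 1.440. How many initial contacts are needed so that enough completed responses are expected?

87

Completed interviews needed: n₀ = 1.440² × 0.0979 / 0.068² ≈ 43.90 → 44.
At a 51% response rate, contacts needed = 44 / 0.51 ≈ 86.27 → 87.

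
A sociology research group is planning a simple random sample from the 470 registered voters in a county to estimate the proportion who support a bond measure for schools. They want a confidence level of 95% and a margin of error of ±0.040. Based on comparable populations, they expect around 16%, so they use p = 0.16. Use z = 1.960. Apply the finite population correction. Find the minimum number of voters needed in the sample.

Unadjusted: n₀ = 1.960² × 0.16 × 0.84 / 0.040² ≈ 322.69, so n₀ = 323.
Finite population correction with N = 470: n = n₀ / (1 + (n₀−1)/N) = 323 / (1 + 322/470) = 323 / 1.6851 ≈ 191.68.
Rounding up, n = 192.

192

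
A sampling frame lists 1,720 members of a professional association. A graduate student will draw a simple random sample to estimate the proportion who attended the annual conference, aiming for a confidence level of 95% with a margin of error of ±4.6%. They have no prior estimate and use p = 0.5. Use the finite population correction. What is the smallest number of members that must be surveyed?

For 95% confidence, z = 1.960.
Unadjusted: n₀ = 1.960² × 0.50 × 0.50 / 0.046² ≈ 453.88, so n₀ = 454.
Finite population correction with N = 1,720: n = n₀ / (1 + (n₀−1)/N) = 454 / (1 + 453/1720) = 454 / 1.2634 ≈ 359.36.
Rounding up, n = 360.

360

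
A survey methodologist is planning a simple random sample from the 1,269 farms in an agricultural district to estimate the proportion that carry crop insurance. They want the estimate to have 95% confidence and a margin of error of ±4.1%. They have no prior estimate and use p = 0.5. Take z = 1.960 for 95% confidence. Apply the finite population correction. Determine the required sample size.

395

Unadjusted: n₀ = 1.960² × 0.50 × 0.50 / 0.041² ≈ 571.33, so n₀ = 572.
Finite population correction with N = 1,269: n = n₀ / (1 + (n₀−1)/N) = 572 / (1 + 571/1269) = 572 / 1.4500 ≈ 394.49.
Rounding up, n = 395.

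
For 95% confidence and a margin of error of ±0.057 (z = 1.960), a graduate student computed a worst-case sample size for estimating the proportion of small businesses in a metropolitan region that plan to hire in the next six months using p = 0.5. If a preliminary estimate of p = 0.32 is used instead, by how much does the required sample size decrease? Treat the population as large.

Conservative (p = 0.5): n = 1.960² × 0.25 / 0.057² ≈ 295.60 → 296.
Using p = 0.32: p(1−p) = 0.2176, so n = 1.960² × 0.2176 / 0.057² ≈ 257.29 → 258.
Reduction: 296 − 258 = 38.

38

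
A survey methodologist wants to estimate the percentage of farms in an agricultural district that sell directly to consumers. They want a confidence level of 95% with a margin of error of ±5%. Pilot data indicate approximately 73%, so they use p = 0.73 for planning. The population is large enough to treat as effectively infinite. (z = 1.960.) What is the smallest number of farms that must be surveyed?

303

With p = 0.73, p(1−p) = 0.1971.
n = z²·p(1−p)/E² = 1.960² × 0.1971 / 0.050² = 3.8416 × 0.1971 / 0.002500 ≈ 302.87.
Rounding up gives n = 303.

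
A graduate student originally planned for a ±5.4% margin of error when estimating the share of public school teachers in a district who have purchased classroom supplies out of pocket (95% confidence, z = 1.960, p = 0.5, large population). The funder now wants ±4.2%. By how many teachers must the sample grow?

215

At ±5.4%: n = 1.960² × 0.2500 / 0.054² ≈ 329.36 → 330.
At ±4.2%: n = 1.960² × 0.2500 / 0.042² ≈ 544.44 → 545.
Additional respondents: 545 − 330 = 215.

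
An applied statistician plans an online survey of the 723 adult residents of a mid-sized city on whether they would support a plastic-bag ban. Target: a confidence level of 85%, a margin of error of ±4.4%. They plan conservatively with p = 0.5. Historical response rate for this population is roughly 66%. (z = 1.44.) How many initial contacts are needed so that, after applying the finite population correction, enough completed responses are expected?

Completed interviews needed (unadjusted): n₀ = 1.44² × 0.2500 / 0.044² ≈ 267.77 → 268.
FPC for N = 723: n = 268 / (1 + 267/723) = 268 / 1.3693 ≈ 195.72 → 196.
At a 66% response rate, contacts needed = 196 / 0.66 ≈ 296.97 → 297.

297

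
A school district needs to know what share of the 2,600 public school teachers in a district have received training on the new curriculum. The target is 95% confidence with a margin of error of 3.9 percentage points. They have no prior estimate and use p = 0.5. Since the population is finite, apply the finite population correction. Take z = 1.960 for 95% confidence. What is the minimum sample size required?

Unadjusted: n₀ = 1.960² × 0.50 × 0.50 / 0.039² ≈ 631.43, so n₀ = 632.
Finite population correction with N = 2,600: n = n₀ / (1 + (n₀−1)/N) = 632 / (1 + 631/2600) = 632 / 1.2427 ≈ 508.57.
Rounding up, n = 509.

509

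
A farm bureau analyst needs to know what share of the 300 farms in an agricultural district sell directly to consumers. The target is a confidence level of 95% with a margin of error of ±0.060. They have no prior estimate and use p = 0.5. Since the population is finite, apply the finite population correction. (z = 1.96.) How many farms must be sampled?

Unadjusted: n₀ = 1.96² × 0.50 × 0.50 / 0.060² ≈ 266.78, so n₀ = 267.
Finite population correction with N = 300: n = n₀ / (1 + (n₀−1)/N) = 267 / (1 + 266/300) = 267 / 1.8867 ≈ 141.52.
Rounding up, n = 142.

142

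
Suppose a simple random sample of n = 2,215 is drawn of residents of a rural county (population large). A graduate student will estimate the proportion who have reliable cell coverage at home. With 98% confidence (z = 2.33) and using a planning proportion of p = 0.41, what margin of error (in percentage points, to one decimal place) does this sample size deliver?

2.4

SE(p̂) = √[p(1−p)/n] = √[0.2419/2215] = 0.01045.
E = z × SE = 2.33 × 0.01045 = 0.02435, or 2.4 percentage points.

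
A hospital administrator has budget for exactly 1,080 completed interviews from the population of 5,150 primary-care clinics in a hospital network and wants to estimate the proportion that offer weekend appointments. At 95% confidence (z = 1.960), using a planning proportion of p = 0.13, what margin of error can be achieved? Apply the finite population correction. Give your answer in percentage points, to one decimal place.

Finite-population factor: (N−n)/(N−1) = (5150−1080)/(5150−1) = 0.7904.
SE(p̂) = √[p(1−p)/n · (N−n)/(N−1)] = √[0.1131/1080 × 0.7904] = 0.00910.
E = z × SE = 1.960 × 0.00910 = 0.01783 ≈ 1.8 percentage points.

1.8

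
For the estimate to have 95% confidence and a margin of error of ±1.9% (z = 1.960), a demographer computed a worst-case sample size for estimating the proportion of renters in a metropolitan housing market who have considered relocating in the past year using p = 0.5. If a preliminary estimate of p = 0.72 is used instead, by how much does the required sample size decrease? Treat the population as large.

Conservative (p = 0.5): n = 1.960² × 0.25 / 0.019² ≈ 2660.39 → 2661.
Using p = 0.72: p(1−p) = 0.2016, so n = 1.960² × 0.2016 / 0.019² ≈ 2145.34 → 2146.
Reduction: 2661 − 2146 = 515.

515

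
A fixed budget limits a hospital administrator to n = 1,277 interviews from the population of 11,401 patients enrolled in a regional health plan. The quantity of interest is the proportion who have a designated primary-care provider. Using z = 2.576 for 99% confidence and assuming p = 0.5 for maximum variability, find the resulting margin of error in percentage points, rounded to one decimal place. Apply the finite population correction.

Finite-population factor: (N−n)/(N−1) = (11401−1277)/(11401−1) = 0.8881.
SE(p̂) = √[p(1−p)/n · (N−n)/(N−1)] = √[0.2500/1277 × 0.8881] = 0.01319.
E = z × SE = 2.576 × 0.01319 = 0.03397 ≈ 3.4 percentage points.

3.4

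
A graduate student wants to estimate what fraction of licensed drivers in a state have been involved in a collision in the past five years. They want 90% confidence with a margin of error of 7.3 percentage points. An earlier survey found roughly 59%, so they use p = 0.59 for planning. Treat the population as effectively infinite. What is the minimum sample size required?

123

For 90% confidence, z = 1.645.
With p = 0.59, p(1−p) = 0.2419.
n = z²·p(1−p)/E² = 1.645² × 0.2419 / 0.073² = 2.7060 × 0.2419 / 0.005329 ≈ 122.83.
Rounding up gives n = 123.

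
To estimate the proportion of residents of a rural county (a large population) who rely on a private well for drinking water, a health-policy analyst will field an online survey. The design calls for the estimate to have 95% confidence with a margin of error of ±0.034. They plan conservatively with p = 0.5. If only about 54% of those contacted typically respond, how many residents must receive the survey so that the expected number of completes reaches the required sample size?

For 95% confidence, z = 1.960.
Completed interviews needed: n₀ = 1.960² × 0.2500 / 0.034² ≈ 830.80 → 831.
At a 54% response rate, contacts needed = 831 / 0.54 ≈ 1538.89 → 1539.

1539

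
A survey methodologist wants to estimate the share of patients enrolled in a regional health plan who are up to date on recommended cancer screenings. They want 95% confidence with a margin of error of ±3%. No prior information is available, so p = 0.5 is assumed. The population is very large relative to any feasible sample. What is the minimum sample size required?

1068

For 95% confidence, z = 1.960.
With p = 0.5, p(1−p) = 0.25.
n = z²·p(1−p)/E² = 1.960² × 0.2500 / 0.030² = 3.8416 × 0.2500 / 0.000900 ≈ 1067.11.
Rounding up gives n = 1068.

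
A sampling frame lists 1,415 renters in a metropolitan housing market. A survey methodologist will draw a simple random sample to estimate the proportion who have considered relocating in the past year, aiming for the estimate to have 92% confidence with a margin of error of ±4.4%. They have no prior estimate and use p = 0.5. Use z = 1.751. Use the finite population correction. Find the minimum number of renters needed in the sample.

Unadjusted: n₀ = 1.751² × 0.50 × 0.50 / 0.044² ≈ 395.92, so n₀ = 396.
Finite population correction with N = 1,415: n = n₀ / (1 + (n₀−1)/N) = 396 / (1 + 395/1415) = 396 / 1.2792 ≈ 309.58.
Rounding up, n = 310.

310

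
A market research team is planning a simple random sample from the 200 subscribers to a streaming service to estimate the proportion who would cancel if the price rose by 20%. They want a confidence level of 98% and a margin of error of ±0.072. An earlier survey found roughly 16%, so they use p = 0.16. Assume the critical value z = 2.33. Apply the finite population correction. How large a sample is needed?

83

Unadjusted: n₀ = 2.33² × 0.16 × 0.84 / 0.072² ≈ 140.75, so n₀ = 141.
Finite population correction with N = 200: n = n₀ / (1 + (n₀−1)/N) = 141 / (1 + 140/200) = 141 / 1.7000 ≈ 82.94.
Rounding up, n = 83.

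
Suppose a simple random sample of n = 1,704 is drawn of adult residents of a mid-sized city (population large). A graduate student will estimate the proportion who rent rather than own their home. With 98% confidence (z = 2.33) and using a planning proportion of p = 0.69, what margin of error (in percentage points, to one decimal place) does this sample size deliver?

2.6

SE(p̂) = √[p(1−p)/n] = √[0.2139/1704] = 0.01120.
E = z × SE = 2.33 × 0.01120 = 0.02611, or 2.6 percentage points.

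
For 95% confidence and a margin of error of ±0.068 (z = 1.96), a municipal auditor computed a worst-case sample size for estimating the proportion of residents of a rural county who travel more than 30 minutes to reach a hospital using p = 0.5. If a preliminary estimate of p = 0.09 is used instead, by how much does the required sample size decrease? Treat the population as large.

139

Conservative (p = 0.5): n = 1.96² × 0.25 / 0.068² ≈ 207.70 → 208.
Using p = 0.09: p(1−p) = 0.0819, so n = 1.96² × 0.0819 / 0.068² ≈ 68.04 → 69.
Reduction: 208 − 69 = 139.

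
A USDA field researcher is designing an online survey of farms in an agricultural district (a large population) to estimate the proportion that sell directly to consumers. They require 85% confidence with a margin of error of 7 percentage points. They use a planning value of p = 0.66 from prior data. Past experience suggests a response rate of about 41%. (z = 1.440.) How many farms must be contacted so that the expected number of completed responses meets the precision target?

Completed interviews needed: n₀ = 1.440² × 0.2244 / 0.070² ≈ 94.96 → 95.
At a 41% response rate, contacts needed = 95 / 0.41 ≈ 231.71 → 232.

232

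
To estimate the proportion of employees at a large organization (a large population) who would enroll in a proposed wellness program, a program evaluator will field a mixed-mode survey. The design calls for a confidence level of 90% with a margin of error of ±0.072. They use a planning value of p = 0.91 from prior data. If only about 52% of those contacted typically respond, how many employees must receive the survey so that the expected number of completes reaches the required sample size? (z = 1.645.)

Completed interviews needed: n₀ = 1.645² × 0.0819 / 0.072² ≈ 42.75 → 43.
At a 52% response rate, contacts needed = 43 / 0.52 ≈ 82.69 → 83.

83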